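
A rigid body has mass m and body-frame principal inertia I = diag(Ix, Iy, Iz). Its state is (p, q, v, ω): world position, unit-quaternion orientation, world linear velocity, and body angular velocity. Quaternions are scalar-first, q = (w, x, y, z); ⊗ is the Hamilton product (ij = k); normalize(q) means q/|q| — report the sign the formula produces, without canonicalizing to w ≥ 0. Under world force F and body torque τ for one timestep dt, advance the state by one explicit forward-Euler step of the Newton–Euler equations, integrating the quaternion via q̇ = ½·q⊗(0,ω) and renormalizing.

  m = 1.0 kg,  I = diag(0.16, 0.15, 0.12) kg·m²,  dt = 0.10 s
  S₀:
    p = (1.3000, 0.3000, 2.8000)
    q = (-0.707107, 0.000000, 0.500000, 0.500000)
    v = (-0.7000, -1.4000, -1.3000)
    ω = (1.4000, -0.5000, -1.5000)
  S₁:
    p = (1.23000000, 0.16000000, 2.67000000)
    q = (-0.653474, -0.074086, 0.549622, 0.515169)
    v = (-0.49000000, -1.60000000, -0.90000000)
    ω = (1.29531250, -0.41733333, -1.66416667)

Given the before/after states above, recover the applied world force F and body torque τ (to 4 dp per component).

F = (2.1000, -2.0000, 4.0000)
τ = (-0.1900, 0.0400, -0.1900)

ω₁ − ω₀ = (-0.10468750, 0.08266667, -0.16416667)
τ = I·(Δω/dt) + ω₀×(Iω₀) = (-0.1900, 0.0400, -0.1900)
velocity change Δv = (0.21000000, -0.20000000, 0.40000000)
applied force F = (2.1000, -2.0000, 4.0000)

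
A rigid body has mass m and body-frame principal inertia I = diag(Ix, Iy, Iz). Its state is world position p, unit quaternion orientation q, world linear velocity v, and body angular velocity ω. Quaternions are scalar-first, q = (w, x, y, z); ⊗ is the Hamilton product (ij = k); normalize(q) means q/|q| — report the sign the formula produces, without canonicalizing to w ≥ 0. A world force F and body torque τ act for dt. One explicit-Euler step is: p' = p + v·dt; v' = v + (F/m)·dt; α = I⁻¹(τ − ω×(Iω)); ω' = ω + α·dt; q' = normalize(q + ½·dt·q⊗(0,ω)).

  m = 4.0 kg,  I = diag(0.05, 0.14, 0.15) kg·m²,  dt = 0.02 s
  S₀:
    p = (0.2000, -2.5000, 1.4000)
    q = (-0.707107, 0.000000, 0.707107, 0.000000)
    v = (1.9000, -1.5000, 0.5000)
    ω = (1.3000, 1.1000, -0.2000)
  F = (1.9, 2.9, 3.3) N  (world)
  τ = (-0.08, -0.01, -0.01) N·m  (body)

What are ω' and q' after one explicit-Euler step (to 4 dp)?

gyro term ω×Iω = (-0.0022, 0.0260, 0.1287)
(τ − ω×Iω)/I = (-1.5560, -0.2571, -0.9247)
ω' = ω + α·dt = (1.2689, 1.0949, -0.2185)
2q̇ = q⊗(0,ω) = (-0.7778177, -1.0606605, -0.7778177, -0.7778177)
updated quaternion q' = (-0.7148, -0.0106, 0.6992, -0.0078)

ω' = (1.2689, 1.0949, -0.2185)
q' = (-0.7148, -0.0106, 0.6992, -0.0078)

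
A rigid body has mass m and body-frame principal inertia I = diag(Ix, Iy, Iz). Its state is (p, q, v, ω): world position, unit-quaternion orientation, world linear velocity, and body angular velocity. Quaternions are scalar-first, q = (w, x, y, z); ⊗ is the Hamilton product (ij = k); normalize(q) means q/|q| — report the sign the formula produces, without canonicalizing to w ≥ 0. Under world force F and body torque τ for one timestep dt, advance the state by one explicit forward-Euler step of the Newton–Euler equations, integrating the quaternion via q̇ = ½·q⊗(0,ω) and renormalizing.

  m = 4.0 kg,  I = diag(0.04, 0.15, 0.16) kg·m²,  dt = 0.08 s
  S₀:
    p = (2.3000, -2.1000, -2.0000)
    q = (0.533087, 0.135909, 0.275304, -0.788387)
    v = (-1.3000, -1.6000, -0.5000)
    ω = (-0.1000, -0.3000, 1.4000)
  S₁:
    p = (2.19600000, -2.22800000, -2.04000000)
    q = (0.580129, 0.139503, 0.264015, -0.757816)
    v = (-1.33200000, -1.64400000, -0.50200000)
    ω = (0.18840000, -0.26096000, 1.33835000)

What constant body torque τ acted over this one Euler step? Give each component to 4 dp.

Δω = ω₁−ω₀ = (0.28840000, 0.03904000, -0.06165000)
applied torque τ = (0.1400, 0.0900, -0.1200)

τ = (0.1400, 0.0900, -0.1200)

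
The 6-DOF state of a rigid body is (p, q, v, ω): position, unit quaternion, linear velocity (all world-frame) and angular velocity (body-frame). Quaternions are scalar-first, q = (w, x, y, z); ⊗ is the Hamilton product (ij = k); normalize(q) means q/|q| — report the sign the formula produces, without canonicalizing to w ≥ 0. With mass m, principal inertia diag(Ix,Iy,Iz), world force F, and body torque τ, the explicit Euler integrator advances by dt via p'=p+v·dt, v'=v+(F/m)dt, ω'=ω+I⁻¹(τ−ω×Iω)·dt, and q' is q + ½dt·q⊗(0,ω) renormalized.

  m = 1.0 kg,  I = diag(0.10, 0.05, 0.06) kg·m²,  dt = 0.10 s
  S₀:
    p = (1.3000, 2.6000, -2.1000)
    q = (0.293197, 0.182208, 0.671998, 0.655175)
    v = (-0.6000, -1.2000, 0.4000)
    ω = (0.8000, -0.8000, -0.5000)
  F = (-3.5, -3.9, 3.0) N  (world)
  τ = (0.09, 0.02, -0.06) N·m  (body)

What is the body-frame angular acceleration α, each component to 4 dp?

gyro term ω×Iω = (0.0040, -0.0160, 0.0320)
α = I⁻¹(τ − ω×Iω) = (0.8600, 0.7200, -1.5333)

α = (0.8600, 0.7200, -1.5333)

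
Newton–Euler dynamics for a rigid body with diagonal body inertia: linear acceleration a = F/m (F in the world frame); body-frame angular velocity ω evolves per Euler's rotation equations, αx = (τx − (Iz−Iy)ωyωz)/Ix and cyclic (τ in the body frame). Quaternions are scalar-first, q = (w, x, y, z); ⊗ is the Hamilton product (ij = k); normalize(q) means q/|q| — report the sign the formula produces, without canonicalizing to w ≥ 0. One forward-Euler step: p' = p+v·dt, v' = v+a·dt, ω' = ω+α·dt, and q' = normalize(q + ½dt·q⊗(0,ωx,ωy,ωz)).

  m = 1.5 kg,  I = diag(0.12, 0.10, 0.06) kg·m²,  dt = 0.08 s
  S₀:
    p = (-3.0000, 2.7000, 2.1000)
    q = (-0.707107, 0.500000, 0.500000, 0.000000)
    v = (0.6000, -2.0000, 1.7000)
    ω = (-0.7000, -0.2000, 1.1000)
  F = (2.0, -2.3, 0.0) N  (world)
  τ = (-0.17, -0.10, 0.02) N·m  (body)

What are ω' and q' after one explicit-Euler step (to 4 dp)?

ω×(Iω) gyroscopic = (0.0088, -0.0462, -0.0028)
α = I⁻¹(τ − ω×Iω) = (-1.4900, -0.5380, 0.3800)
ω + α·dt = (-0.8192, -0.2430, 1.1304)
q⊗(0,ω) = (0.4500000, 1.0449749, -0.4085786, -0.5278177)
updated quaternion q' = (-0.6881, 0.5410, 0.4830, -0.0211)

ω' = (-0.8192, -0.2430, 1.1304)
q' = (-0.6881, 0.5410, 0.4830, -0.0211)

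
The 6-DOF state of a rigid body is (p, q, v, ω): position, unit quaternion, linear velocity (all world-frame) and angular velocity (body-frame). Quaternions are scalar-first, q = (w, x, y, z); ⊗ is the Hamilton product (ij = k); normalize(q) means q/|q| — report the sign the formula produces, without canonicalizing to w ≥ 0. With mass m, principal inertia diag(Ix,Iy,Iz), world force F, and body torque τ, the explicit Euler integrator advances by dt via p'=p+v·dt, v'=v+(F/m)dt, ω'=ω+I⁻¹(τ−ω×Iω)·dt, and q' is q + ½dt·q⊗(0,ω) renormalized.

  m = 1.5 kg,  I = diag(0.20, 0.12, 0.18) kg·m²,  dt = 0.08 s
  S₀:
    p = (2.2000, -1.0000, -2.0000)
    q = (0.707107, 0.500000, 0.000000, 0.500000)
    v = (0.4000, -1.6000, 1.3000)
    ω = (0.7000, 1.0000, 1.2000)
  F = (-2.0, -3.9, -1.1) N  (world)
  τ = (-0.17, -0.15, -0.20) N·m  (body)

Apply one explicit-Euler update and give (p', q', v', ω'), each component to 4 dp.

linear accel F/m = (-1.3333, -2.6000, -0.7333)
p + v·dt = (2.2320, -1.1280, -1.8960)
new velocity v' = (0.2933, -1.8080, 1.2413)
gyro term ω×Iω = (0.0720, 0.0168, -0.0560)
angular accel α = (-1.2100, -1.3900, -0.8000)
ω + α·dt = (0.6032, 0.8888, 1.1360)
q⊗(0,ω) = (-0.9500000, -0.0050251, 0.4571070, 1.3485284)
q' = normalize(q + ½dt·q⊗(0,ω)) = (0.6675, 0.4986, 0.0182, 0.5526)

p' = (2.2320, -1.1280, -1.8960)
q' = (0.6675, 0.4986, 0.0182, 0.5526)
v' = (0.2933, -1.8080, 1.2413)
ω' = (0.6032, 0.8888, 1.1360)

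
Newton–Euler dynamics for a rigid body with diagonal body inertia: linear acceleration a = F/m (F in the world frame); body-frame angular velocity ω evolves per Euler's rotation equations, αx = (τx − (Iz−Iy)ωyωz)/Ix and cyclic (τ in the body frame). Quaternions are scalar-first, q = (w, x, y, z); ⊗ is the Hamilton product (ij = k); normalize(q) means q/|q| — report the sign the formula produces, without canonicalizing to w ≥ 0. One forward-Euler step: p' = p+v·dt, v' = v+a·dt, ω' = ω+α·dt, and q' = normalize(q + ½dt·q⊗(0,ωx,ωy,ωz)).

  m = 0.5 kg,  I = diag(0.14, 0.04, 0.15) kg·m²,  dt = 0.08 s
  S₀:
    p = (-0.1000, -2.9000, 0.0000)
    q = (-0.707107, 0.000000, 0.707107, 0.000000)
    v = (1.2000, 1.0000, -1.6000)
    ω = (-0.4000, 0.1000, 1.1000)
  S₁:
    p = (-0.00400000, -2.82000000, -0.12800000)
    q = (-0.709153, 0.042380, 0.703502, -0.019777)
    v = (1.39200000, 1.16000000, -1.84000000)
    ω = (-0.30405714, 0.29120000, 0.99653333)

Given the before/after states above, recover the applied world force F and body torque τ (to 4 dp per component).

v₁ − v₀ = (0.19200000, 0.16000000, -0.24000000)
applied force F = (1.2000, 1.0000, -1.5000)
Δω = ω₁−ω₀ = (0.09594286, 0.19120000, -0.10346667)
gyro term ω₀×Iω₀ = (0.0121, 0.0044, 0.0040)
τ = I·(Δω/dt) + ω₀×(Iω₀) = (0.1800, 0.1000, -0.1900)

F = (1.2000, 1.0000, -1.5000)
τ = (0.1800, 0.1000, -0.1900)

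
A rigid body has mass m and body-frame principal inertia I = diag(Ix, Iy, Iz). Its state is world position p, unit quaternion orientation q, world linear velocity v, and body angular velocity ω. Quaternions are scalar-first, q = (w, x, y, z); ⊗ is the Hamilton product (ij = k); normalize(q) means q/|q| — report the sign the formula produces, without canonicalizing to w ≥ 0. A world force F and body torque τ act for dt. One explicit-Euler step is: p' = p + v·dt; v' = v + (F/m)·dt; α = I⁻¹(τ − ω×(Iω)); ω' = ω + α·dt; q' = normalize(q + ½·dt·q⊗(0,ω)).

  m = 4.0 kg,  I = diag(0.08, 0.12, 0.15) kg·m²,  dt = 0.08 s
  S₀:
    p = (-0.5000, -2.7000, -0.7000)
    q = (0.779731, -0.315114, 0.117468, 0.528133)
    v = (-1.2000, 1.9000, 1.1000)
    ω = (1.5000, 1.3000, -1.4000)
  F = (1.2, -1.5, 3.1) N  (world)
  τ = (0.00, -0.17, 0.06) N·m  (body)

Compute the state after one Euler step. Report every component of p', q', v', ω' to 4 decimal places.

α = I⁻¹(τ − ω×Iω) = (0.6825, -2.6417, -0.1200)
new body rate ω' = (1.5546, 1.0887, -1.4096)
Hamilton product q⊗(0,ω) = (1.0593488, 0.3185684, 1.3646902, -1.6774736)
q + ½dt·q⊗(0,ω), renormalized = (0.8183, -0.3010, 0.1712, 0.4589)
p + v·dt = (-0.5960, -2.5480, -0.6120)
v + (F/m)dt = (-1.1760, 1.8700, 1.1620)

p' = (-0.5960, -2.5480, -0.6120)
q' = (0.8183, -0.3010, 0.1712, 0.4589)
v' = (-1.1760, 1.8700, 1.1620)
ω' = (1.5546, 1.0887, -1.4096)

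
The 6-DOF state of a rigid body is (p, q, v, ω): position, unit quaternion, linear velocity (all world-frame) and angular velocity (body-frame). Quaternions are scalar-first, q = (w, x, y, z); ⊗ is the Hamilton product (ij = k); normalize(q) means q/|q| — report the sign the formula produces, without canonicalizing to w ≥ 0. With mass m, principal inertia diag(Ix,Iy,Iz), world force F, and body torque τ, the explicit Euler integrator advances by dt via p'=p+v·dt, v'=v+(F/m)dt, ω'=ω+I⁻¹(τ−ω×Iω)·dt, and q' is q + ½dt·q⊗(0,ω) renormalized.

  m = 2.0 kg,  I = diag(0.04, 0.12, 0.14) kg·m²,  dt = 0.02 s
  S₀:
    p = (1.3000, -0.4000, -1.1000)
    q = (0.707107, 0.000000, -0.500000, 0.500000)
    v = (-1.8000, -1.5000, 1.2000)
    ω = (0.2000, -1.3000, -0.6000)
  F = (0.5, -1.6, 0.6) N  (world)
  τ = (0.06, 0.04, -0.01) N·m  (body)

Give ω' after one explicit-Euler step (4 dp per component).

ω' = (0.2222, -1.2953, -0.5985)

precession coupling ω×(Iω) = (0.0156, 0.0120, -0.0208)
(τ − ω×Iω)/I = (1.1100, 0.2333, 0.0771)
new body rate ω' = (0.2222, -1.2953, -0.5985)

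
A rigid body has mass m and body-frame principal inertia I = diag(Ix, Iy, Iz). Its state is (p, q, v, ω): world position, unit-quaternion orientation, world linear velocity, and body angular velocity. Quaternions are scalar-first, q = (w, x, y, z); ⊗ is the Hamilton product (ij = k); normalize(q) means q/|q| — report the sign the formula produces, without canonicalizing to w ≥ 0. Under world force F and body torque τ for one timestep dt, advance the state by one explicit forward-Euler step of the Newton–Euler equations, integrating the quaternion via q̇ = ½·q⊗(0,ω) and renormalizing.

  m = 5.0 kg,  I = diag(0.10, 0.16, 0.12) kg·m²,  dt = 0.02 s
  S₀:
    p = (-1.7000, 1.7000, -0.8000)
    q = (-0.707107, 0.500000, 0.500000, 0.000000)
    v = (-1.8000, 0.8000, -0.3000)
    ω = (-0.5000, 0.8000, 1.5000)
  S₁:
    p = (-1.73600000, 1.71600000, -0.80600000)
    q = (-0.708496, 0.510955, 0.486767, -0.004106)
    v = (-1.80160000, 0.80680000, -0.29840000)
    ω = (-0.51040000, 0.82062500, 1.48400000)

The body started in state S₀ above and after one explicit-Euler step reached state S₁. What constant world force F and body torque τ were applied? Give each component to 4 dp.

F = (-0.4000, 1.7000, 0.4000)
τ = (-0.1000, 0.1800, -0.1200)

v₁ − v₀ = (-0.00160000, 0.00680000, 0.00160000)
applied force F = (-0.4000, 1.7000, 0.4000)
Δω = ω₁−ω₀ = (-0.01040000, 0.02062500, -0.01600000)
ω₀×(Iω₀) = (-0.0480, 0.0150, -0.0240)
τ = I·(Δω/dt) + ω₀×(Iω₀) = (-0.1000, 0.1800, -0.1200)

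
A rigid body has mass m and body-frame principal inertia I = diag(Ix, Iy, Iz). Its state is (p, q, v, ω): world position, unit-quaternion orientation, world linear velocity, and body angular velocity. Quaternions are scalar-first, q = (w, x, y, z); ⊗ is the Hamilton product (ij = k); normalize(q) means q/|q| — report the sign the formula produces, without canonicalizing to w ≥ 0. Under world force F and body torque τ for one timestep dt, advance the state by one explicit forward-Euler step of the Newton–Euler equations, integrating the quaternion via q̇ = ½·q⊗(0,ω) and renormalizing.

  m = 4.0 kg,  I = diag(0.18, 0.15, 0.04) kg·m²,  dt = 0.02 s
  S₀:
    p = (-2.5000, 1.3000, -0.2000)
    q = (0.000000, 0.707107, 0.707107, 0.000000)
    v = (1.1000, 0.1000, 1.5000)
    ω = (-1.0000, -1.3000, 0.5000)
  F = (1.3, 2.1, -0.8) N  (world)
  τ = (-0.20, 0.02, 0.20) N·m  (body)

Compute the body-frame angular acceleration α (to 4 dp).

α = (-1.5083, 0.6000, 5.9750)

gyro term ω×Iω = (0.0715, -0.0700, -0.0390)
α = I⁻¹(τ − ω×Iω) = (-1.5083, 0.6000, 5.9750)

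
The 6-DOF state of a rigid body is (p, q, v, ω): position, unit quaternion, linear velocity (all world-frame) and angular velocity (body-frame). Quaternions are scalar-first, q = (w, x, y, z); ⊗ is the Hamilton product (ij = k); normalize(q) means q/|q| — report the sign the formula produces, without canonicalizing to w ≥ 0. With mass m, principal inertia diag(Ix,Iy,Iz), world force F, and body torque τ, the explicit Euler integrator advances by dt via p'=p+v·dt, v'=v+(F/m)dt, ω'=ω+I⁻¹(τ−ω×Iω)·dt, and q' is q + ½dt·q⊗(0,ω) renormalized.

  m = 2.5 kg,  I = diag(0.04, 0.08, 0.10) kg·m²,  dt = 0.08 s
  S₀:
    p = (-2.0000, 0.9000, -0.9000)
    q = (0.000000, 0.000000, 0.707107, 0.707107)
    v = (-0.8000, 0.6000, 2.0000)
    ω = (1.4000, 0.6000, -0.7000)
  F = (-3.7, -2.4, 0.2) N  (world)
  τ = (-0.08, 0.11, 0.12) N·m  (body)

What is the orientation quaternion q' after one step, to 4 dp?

q' = (0.0028, -0.0367, 0.7450, 0.6660)

2q̇ = q⊗(0,ω) = (0.0707107, -0.9192391, 0.9899498, -0.9899498)
q' = normalize(q + ½dt·q⊗(0,ω)) = (0.0028, -0.0367, 0.7450, 0.6660)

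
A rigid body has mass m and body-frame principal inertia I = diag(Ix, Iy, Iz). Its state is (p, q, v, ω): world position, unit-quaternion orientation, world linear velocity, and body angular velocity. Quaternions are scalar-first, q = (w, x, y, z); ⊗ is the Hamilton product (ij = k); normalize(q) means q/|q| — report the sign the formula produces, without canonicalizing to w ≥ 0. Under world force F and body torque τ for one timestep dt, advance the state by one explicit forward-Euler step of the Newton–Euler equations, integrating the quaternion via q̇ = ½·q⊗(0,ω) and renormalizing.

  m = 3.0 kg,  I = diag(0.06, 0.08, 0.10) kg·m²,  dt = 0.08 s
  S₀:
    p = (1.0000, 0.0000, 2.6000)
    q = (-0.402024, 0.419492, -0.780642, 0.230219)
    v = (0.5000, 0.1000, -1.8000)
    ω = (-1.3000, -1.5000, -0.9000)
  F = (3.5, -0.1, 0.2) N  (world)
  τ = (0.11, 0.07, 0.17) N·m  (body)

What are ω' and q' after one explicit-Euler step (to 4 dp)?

ω' = (-1.1893, -1.3832, -0.7952)
q' = (-0.4172, 0.4805, -0.7505, 0.1783)

angular accel α = (1.3833, 1.4600, 1.3100)
ω + α·dt = (-1.1893, -1.3832, -0.7952)
q⊗(0,ω) = (-0.4184263, 1.5705375, 0.6812941, -1.2822510)
q' = normalize(q + ½dt·q⊗(0,ω)) = (-0.4172, 0.4805, -0.7505, 0.1783)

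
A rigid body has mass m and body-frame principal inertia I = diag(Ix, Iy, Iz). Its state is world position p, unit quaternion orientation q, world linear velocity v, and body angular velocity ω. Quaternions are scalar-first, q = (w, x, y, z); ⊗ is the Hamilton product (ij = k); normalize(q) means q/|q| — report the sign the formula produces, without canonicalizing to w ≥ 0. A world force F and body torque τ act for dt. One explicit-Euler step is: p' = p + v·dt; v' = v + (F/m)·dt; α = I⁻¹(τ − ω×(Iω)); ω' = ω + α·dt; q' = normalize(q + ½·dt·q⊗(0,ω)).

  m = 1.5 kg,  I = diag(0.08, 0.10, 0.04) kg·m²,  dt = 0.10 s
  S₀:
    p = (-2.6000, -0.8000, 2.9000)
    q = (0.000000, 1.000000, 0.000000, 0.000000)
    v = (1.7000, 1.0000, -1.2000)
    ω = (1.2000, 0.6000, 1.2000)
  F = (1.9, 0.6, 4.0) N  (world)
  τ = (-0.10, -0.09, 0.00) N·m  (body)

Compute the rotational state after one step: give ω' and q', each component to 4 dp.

ω' = (1.1290, 0.4524, 1.1640)
q' = (-0.0598, 0.9960, -0.0598, 0.0299)

ω×(Iω) gyroscopic = (-0.0432, 0.0576, 0.0144)
(τ − ω×Iω)/I = (-0.7100, -1.4760, -0.3600)
ω' = ω + α·dt = (1.1290, 0.4524, 1.1640)
q⊗(0,ω) = (-1.2000000, 0.0000000, -1.2000000, 0.6000000)
updated quaternion q' = (-0.0598, 0.9960, -0.0598, 0.0299)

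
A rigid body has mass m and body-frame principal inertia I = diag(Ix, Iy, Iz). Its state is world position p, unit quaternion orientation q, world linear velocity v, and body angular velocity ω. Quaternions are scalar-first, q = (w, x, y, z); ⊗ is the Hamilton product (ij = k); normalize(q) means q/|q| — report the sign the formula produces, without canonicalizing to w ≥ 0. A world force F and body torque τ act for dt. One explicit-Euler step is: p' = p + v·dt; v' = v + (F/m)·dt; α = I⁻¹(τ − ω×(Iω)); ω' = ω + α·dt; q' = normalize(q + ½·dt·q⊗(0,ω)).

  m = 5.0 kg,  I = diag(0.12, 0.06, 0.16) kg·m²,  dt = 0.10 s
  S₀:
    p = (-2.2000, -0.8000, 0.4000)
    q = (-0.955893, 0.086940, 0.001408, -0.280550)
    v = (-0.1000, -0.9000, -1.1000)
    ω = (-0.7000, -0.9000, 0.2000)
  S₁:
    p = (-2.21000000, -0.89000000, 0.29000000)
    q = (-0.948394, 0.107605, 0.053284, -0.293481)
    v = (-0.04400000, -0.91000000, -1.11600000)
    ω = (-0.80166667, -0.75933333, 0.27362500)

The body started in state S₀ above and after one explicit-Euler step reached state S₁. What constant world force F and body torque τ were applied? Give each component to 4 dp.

v₁ − v₀ = (0.05600000, -0.01000000, -0.01600000)
applied force F = (2.8000, -0.5000, -0.8000)
Δω = ω₁−ω₀ = (-0.10166667, 0.14066667, 0.07362500)
ω₀×(Iω₀) = (-0.0180, 0.0056, -0.0378)
applied torque τ = (-0.1400, 0.0900, 0.0800)

F = (2.8000, -0.5000, -0.8000)
τ = (-0.1400, 0.0900, 0.0800)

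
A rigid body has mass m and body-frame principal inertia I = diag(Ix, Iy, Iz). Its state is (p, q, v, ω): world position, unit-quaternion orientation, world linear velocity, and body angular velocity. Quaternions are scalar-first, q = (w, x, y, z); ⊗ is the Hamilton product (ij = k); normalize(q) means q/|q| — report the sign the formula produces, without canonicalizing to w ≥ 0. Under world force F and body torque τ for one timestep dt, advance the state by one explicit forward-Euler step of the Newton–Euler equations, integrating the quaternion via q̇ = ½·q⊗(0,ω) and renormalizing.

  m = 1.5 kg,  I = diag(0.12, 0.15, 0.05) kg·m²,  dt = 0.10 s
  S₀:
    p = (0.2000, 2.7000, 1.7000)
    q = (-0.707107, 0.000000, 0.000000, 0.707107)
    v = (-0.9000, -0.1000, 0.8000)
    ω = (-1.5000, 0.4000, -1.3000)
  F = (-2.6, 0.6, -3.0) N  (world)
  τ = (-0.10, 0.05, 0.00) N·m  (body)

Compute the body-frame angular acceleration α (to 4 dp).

precession coupling ω×(Iω) = (0.0520, 0.1365, -0.0180)
α = I⁻¹(τ − ω×Iω) = (-1.2667, -0.5767, 0.3600)

α = (-1.2667, -0.5767, 0.3600)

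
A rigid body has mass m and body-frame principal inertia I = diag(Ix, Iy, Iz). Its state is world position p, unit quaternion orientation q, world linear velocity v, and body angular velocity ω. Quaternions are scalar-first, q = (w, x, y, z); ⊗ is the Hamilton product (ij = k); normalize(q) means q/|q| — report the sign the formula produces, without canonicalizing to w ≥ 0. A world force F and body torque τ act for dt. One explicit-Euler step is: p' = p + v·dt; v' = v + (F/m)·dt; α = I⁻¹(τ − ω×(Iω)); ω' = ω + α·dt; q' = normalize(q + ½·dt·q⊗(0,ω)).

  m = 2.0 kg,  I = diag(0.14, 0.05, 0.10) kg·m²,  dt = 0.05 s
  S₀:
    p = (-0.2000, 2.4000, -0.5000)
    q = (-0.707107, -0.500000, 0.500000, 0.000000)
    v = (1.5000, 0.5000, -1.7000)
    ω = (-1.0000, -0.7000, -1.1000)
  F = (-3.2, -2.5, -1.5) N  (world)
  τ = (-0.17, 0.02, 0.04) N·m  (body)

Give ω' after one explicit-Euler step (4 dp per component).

ω' = (-1.0745, -0.7240, -1.0485)

angular accel α = (-1.4893, -0.4800, 1.0300)
ω' = ω + α·dt = (-1.0745, -0.7240, -1.0485)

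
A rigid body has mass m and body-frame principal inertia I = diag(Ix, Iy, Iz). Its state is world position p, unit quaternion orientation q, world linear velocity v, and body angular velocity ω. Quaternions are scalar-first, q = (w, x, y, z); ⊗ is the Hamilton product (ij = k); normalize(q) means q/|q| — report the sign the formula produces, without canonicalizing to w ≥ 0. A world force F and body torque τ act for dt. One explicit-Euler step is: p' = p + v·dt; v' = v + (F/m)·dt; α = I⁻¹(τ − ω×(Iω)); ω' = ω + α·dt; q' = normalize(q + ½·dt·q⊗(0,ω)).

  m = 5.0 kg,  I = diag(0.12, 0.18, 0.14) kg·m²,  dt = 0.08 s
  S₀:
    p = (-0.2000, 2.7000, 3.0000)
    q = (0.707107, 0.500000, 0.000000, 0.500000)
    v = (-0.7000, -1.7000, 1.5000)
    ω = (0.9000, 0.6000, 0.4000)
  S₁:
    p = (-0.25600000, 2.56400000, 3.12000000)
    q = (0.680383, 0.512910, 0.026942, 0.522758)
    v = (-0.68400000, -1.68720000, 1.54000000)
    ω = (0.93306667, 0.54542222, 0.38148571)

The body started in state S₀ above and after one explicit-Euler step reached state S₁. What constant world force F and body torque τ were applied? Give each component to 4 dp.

rate change Δω = (0.03306667, -0.05457778, -0.01851429)
I·α + gyro = (0.0400, -0.1300, 0.0000)
Δv = v₁−v₀ = (0.01600000, 0.01280000, 0.04000000)
F = m·Δv/dt = (1.0000, 0.8000, 2.5000)

F = (1.0000, 0.8000, 2.5000)
τ = (0.0400, -0.1300, 0.0000)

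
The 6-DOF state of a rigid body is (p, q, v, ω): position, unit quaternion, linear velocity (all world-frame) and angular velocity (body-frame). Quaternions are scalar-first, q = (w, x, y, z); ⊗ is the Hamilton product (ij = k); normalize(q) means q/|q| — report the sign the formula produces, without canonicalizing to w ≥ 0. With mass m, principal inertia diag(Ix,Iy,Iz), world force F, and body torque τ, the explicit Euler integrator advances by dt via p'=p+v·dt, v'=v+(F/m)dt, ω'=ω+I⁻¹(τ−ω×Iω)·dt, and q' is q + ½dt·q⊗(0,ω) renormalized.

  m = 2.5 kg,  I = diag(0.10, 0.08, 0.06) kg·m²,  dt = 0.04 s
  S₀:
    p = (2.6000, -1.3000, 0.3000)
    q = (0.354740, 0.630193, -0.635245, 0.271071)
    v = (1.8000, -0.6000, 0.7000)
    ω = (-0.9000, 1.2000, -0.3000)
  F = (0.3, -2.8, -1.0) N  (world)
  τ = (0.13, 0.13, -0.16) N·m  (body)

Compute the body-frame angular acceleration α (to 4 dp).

ω×(Iω) gyroscopic = (0.0072, 0.0108, 0.0216)
α = I⁻¹(τ − ω×Iω) = (1.2280, 1.4900, -3.0267)

α = (1.2280, 1.4900, -3.0267)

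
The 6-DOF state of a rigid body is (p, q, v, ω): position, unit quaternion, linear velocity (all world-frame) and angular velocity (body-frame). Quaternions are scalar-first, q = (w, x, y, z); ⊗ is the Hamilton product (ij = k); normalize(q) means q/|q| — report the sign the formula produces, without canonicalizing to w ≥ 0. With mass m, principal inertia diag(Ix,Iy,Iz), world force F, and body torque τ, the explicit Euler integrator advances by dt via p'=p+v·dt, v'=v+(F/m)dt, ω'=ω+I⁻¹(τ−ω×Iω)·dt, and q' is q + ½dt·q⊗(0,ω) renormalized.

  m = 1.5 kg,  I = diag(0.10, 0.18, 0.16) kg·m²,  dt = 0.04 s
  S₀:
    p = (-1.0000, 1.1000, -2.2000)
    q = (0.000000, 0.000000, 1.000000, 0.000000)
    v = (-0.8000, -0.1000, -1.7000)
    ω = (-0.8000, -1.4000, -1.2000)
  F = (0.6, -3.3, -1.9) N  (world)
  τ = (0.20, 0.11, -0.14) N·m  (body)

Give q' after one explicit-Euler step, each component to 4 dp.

q⊗(0,ω) = (1.4000000, -1.2000000, 0.0000000, 0.8000000)
q + ½dt·q⊗(0,ω), renormalized = (0.0280, -0.0240, 0.9992, 0.0160)

q' = (0.0280, -0.0240, 0.9992, 0.0160)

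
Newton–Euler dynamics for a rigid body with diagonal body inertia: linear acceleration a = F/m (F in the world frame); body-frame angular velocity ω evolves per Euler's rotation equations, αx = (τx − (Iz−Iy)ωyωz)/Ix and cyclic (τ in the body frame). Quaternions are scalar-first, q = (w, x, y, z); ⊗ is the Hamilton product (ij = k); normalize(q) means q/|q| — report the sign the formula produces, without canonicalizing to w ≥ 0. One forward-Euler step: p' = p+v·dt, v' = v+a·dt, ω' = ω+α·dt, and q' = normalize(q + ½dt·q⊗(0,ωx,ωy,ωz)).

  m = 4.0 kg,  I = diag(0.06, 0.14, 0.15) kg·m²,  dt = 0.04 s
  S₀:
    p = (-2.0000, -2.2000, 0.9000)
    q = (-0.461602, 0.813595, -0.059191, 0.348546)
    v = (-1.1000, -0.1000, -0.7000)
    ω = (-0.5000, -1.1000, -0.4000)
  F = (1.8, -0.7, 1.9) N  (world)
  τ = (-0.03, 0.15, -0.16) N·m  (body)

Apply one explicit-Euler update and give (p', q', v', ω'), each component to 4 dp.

p' = (-2.0440, -2.2040, 0.8720)
q' = (-0.4518, 0.8261, -0.0460, 0.3336)
v' = (-1.0820, -0.1070, -0.6810)
ω' = (-0.5229, -1.0520, -0.4544)

linear accel F/m = (0.4500, -0.1750, 0.4750)
p' = p + v·dt = (-2.0440, -2.2040, 0.8720)
v' = v + a·dt = (-1.0820, -0.1070, -0.6810)
precession coupling ω×(Iω) = (0.0044, -0.0180, 0.0440)
angular accel α = (-0.5733, 1.2000, -1.3600)
new body rate ω' = (-0.5229, -1.0520, -0.4544)
q⊗(0,ω) = (0.4811058, 0.6378780, 0.6589272, -0.7399092)
q' = normalize(q + ½dt·q⊗(0,ω)) = (-0.4518, 0.8261, -0.0460, 0.3336)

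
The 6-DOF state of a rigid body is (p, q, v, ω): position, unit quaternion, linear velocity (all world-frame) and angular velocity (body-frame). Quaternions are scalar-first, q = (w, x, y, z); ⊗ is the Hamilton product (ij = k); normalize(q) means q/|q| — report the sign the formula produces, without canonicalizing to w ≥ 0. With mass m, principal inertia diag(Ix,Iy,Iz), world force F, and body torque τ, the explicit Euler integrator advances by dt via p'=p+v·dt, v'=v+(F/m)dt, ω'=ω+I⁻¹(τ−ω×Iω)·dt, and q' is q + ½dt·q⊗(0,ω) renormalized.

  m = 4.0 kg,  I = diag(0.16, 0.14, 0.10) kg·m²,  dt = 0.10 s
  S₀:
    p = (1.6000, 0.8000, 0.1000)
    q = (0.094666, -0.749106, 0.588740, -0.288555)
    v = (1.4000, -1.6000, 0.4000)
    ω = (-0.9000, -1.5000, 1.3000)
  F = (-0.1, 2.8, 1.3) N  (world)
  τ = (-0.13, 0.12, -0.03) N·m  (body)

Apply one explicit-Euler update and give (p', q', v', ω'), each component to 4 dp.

p' = (1.7400, 0.6400, 0.1400)
q' = (0.1231, -0.7324, 0.6395, -0.1986)
v' = (1.3975, -1.5300, 0.4325)
ω' = (-1.0300, -1.3641, 1.2970)

a = F/m = (-0.0250, 0.7000, 0.3250)
new position p' = (1.7400, 0.6400, 0.1400)
v + (F/m)dt = (1.3975, -1.5300, 0.4325)
(τ − ω×Iω)/I = (-1.3000, 1.3586, -0.0300)
ω' = ω + α·dt = (-1.0300, -1.3641, 1.2970)
2q̇ = q⊗(0,ω) = (0.5840361, 0.2473301, 1.0915383, 1.7765908)
updated quaternion q' = (0.1231, -0.7324, 0.6395, -0.1986)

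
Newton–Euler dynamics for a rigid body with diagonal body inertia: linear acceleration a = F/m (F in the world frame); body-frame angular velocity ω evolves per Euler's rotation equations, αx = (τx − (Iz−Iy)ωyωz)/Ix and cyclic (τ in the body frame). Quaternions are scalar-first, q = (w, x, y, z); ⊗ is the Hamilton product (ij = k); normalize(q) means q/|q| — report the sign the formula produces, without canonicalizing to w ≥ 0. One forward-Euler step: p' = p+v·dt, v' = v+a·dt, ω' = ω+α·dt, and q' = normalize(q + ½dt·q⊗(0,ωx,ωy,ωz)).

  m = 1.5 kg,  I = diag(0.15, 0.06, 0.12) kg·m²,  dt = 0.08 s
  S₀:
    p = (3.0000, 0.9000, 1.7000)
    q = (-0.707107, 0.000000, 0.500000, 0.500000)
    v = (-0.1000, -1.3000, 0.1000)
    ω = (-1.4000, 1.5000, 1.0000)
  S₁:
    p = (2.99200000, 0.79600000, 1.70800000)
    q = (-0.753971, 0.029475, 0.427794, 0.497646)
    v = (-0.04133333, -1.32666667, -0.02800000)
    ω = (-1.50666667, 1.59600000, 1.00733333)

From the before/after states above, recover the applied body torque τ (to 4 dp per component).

rate change Δω = (-0.10666667, 0.09600000, 0.00733333)
applied torque τ = (-0.1100, 0.0300, 0.2000)

τ = (-0.1100, 0.0300, 0.2000)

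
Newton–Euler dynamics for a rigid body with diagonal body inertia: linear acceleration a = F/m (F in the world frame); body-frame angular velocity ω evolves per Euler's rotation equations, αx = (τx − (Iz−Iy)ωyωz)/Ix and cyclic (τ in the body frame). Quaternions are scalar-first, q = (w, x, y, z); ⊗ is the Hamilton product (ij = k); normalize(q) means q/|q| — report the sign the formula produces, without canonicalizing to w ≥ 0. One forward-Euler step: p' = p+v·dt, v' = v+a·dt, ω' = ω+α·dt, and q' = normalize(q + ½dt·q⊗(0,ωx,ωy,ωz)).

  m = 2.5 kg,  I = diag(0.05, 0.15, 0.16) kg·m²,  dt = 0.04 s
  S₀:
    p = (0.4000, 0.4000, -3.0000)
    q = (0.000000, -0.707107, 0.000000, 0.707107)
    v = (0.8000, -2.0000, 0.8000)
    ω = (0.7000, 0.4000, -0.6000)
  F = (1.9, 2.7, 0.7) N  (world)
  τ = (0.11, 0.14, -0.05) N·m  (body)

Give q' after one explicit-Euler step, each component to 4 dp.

q' = (0.0184, -0.7126, 0.0014, 0.7013)

2q̇ = q⊗(0,ω) = (0.9192391, -0.2828428, 0.0707107, -0.2828428)
updated quaternion q' = (0.0184, -0.7126, 0.0014, 0.7013)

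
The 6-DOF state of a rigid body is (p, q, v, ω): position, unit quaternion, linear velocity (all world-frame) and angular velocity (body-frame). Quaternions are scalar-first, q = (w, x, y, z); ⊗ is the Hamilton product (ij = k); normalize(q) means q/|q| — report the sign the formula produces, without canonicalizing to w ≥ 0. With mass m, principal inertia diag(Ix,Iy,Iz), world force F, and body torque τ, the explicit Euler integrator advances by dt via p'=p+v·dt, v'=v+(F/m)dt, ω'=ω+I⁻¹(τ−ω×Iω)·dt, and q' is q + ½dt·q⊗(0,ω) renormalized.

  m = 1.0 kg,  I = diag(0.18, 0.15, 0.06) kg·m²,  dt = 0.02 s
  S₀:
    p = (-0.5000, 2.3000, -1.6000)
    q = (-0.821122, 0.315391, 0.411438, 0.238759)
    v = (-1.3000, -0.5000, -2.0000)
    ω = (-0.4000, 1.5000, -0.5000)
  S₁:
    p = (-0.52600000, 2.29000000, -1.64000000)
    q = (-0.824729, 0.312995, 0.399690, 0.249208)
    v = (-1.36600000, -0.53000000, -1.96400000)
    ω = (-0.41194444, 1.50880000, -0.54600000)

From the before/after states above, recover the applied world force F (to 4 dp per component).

F = (-3.3000, -1.5000, 1.8000)

Δv = v₁−v₀ = (-0.06600000, -0.03000000, 0.03600000)
applied force F = (-3.3000, -1.5000, 1.8000)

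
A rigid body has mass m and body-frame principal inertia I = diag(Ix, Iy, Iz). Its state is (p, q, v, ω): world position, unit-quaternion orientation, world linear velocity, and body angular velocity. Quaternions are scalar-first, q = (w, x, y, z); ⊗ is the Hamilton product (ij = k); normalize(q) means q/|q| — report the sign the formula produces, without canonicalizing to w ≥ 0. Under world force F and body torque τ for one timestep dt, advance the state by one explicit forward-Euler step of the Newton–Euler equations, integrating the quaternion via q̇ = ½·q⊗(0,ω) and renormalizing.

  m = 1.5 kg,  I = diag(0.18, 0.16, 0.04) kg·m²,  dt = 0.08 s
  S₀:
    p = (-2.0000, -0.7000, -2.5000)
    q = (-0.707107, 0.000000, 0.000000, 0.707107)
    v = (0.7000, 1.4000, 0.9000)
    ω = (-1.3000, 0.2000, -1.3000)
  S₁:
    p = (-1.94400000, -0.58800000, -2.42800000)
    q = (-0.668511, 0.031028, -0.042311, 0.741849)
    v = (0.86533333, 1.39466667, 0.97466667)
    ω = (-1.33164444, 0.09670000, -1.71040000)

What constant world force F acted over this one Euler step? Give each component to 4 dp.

velocity change Δv = (0.16533333, -0.00533333, 0.07466667)
F = m·Δv/dt = (3.1000, -0.1000, 1.4000)

F = (3.1000, -0.1000, 1.4000)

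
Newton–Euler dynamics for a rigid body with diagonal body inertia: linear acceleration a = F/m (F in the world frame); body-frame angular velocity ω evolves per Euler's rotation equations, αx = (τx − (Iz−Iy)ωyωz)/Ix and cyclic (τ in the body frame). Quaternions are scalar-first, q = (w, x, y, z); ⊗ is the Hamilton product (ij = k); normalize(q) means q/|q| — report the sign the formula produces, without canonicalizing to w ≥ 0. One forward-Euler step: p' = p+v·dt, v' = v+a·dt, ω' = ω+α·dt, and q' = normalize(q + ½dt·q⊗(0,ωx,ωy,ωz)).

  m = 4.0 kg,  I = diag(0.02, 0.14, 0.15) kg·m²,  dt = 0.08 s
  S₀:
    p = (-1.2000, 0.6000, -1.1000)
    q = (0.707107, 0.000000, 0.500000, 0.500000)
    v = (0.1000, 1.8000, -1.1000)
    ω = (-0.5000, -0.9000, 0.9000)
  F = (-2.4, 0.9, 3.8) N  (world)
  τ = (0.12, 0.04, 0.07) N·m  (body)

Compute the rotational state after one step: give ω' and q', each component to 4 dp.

ω' = (0.0124, -0.9106, 0.9085)
q' = (0.7061, 0.0218, 0.4639, 0.5347)

precession coupling ω×(Iω) = (-0.0081, 0.0585, 0.0540)
(τ − ω×Iω)/I = (6.4050, -0.1321, 0.1067)
ω + α·dt = (0.0124, -0.9106, 0.9085)
2q̇ = q⊗(0,ω) = (0.0000000, 0.5464465, -0.8863963, 0.8863963)
updated quaternion q' = (0.7061, 0.0218, 0.4639, 0.5347)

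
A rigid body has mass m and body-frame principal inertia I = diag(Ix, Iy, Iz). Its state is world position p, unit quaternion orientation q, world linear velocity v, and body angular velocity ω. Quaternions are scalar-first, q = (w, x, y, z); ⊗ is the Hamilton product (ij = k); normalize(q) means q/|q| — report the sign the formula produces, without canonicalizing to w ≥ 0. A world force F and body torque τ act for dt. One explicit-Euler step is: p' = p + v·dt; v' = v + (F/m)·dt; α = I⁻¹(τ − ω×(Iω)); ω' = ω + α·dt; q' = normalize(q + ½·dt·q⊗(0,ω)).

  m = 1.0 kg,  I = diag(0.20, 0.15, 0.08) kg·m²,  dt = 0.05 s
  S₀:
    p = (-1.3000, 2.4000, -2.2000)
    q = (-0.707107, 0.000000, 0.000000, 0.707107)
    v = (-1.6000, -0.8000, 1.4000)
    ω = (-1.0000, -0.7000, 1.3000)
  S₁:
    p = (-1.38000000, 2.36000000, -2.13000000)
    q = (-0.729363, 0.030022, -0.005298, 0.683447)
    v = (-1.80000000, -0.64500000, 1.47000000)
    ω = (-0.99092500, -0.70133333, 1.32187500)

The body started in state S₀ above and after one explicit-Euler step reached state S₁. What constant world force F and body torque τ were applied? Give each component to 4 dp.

F = (-4.0000, 3.1000, 1.4000)
τ = (0.1000, -0.1600, 0.0000)

Δv = v₁−v₀ = (-0.20000000, 0.15500000, 0.07000000)
m·(v₁−v₀)/dt = (-4.0000, 3.1000, 1.4000)
Δω = ω₁−ω₀ = (0.00907500, -0.00133333, 0.02187500)
gyro term ω₀×Iω₀ = (0.0637, -0.1560, -0.0350)
τ = I·(Δω/dt) + ω₀×(Iω₀) = (0.1000, -0.1600, 0.0000)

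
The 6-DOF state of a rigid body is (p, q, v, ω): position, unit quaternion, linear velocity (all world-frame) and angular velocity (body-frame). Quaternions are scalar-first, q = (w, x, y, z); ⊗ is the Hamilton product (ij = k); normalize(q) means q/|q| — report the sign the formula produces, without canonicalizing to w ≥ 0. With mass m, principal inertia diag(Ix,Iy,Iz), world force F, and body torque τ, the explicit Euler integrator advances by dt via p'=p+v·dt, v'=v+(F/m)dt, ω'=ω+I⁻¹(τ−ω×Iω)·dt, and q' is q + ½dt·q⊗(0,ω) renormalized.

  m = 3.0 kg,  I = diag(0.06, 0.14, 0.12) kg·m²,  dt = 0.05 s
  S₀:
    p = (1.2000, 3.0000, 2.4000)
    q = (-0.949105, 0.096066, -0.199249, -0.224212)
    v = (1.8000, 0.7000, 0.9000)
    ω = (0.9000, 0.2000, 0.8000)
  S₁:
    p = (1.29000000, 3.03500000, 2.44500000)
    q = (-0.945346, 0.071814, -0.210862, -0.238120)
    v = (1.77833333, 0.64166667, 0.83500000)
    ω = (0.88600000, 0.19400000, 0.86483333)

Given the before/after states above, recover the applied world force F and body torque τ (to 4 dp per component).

v₁ − v₀ = (-0.02166667, -0.05833333, -0.06500000)
applied force F = (-1.3000, -3.5000, -3.9000)
rate change Δω = (-0.01400000, -0.00600000, 0.06483333)
τ = I·(Δω/dt) + ω₀×(Iω₀) = (-0.0200, -0.0600, 0.1700)

F = (-1.3000, -3.5000, -3.9000)
τ = (-0.0200, -0.0600, 0.1700)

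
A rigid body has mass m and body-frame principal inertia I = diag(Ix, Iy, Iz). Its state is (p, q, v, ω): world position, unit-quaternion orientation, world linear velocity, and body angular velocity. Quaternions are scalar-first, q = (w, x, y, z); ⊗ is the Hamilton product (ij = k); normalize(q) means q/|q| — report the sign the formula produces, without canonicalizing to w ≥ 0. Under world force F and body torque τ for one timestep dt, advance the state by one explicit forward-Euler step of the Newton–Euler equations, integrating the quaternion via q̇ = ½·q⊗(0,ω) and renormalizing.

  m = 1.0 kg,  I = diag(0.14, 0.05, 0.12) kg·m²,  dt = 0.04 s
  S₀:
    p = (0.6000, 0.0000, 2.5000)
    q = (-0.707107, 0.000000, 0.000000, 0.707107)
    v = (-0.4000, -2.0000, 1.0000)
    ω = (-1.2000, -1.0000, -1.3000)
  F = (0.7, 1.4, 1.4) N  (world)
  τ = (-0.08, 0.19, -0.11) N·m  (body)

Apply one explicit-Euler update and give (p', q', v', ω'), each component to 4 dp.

p' = (0.5840, -0.0800, 2.5400)
q' = (-0.6882, 0.0311, -0.0028, 0.7249)
v' = (-0.3720, -1.9440, 1.0560)
ω' = (-1.2489, -0.8730, -1.3007)

precession coupling ω×(Iω) = (0.0910, 0.0312, -0.1080)
(τ − ω×Iω)/I = (-1.2214, 3.1760, -0.0167)
ω' = ω + α·dt = (-1.2489, -0.8730, -1.3007)
2q̇ = q⊗(0,ω) = (0.9192391, 1.5556354, -0.1414214, 0.9192391)
updated quaternion q' = (-0.6882, 0.0311, -0.0028, 0.7249)
linear accel F/m = (0.7000, 1.4000, 1.4000)
new position p' = (0.5840, -0.0800, 2.5400)
v + (F/m)dt = (-0.3720, -1.9440, 1.0560)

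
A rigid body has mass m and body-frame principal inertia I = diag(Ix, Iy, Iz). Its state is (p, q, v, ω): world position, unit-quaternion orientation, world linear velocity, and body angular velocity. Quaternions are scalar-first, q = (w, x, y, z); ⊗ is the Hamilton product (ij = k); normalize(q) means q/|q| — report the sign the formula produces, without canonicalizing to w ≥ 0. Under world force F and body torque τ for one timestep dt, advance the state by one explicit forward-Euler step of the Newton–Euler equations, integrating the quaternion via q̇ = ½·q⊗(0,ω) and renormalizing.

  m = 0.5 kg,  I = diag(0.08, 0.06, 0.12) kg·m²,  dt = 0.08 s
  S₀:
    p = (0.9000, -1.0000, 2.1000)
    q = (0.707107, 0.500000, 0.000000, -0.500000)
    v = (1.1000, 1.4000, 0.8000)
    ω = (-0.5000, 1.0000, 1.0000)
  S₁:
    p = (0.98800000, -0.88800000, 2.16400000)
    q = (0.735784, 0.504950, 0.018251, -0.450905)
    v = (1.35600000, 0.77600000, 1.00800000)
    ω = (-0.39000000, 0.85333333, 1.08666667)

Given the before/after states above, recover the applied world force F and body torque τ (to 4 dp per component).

velocity change Δv = (0.25600000, -0.62400000, 0.20800000)
applied force F = (1.6000, -3.9000, 1.3000)
ω₁ − ω₀ = (0.11000000, -0.14666667, 0.08666667)
applied torque τ = (0.1700, -0.0900, 0.1400)

F = (1.6000, -3.9000, 1.3000)
τ = (0.1700, -0.0900, 0.1400)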